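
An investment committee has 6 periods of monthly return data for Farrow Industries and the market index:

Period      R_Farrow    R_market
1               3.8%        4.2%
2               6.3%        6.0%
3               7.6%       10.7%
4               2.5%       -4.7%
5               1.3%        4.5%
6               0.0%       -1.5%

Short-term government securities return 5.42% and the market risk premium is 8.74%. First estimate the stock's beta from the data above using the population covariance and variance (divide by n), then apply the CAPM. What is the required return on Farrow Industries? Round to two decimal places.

8.91%

Mean R_i = (3.8 + 6.3 + 7.6 + 2.5 + 1.3 + 0.0) / 6 = 3.5833%
Mean R_m = (4.2 + 6.0 + 10.7 − 4.7 + 4.5 − 1.5) / 6 = 3.2000%
Σ(R_i − R̄_i)(R_m − R̄_m) = 60.3800  ⇒  Cov = 60.3800 / 6 = 10.0633
Σ(R_m − R̄_m)² = 151.2800  ⇒  Var(R_m) = 151.2800 / 6 = 25.2133
β = Cov / Var(R_m) = 10.0633 / 25.2133 = 0.3991
E(R) = R_f + β × MRP = 5.42% + 0.3991 × 8.74% = 8.91%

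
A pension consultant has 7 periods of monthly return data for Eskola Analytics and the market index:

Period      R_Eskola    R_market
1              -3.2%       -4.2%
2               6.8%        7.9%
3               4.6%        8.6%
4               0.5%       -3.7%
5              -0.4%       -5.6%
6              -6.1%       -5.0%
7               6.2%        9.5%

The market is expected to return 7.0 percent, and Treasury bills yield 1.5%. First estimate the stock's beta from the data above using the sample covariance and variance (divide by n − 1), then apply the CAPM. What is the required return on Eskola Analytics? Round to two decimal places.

4.87%

Mean R_i = (-3.2 + 6.8 + 4.6 + 0.5 − 0.4 − 6.1 + 6.2) / 7 = 1.2000%
Mean R_m = (-4.2 + 7.9 + 8.6 − 3.7 − 5.6 − 5.0 + 9.5) / 7 = 1.0714%
Σ(R_i − R̄_i)(R_m − R̄_m) = 187.5100  ⇒  Cov = 187.5100 / 6 = 31.2517
Σ(R_m − R̄_m)² = 306.2743  ⇒  Var(R_m) = 306.2743 / 6 = 51.0457
β = Cov / Var(R_m) = 31.2517 / 51.0457 = 0.6122
MRP = 7.0% − 1.5% = 5.50%
E(R) = R_f + β × MRP = 1.5% + 0.6122 × 5.5% = 4.87%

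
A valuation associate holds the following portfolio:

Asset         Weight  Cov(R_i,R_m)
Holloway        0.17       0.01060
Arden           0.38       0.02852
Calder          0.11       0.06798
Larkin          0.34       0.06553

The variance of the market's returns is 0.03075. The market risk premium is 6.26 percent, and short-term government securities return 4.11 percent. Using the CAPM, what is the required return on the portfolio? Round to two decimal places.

β_Holloway = 0.01060 / 0.03075 = 0.3447
β_Arden = 0.02852 / 0.03075 = 0.9275
β_Calder = 0.06798 / 0.03075 = 2.2107
β_Larkin = 0.06553 / 0.03075 = 2.1311
β_P = Σ w_i β_i = 0.17×0.3447 + 0.38×0.9275 + 0.11×2.2107 + 0.34×2.1311 = 1.3788
E(R_P) = R_f + β_P × MRP = 4.11% + 1.3788 × 6.26% = 12.74%

12.74%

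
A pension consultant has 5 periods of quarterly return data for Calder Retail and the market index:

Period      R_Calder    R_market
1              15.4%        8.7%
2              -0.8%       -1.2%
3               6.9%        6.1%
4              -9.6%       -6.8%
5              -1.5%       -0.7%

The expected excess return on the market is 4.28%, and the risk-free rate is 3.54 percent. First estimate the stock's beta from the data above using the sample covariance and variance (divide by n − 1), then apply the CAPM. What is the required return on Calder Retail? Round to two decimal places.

9.97%

Mean R_i = (15.4 − 0.8 + 6.9 − 9.6 − 1.5) / 5 = 2.0800%
Mean R_m = (8.7 − 1.2 + 6.1 − 6.8 − 0.7) / 5 = 1.2200%
Σ(R_i − R̄_i)(R_m − R̄_m) = 230.6720  ⇒  Cov = 230.6720 / 4 = 57.6680
Σ(R_m − R̄_m)² = 153.6280  ⇒  Var(R_m) = 153.6280 / 4 = 38.4070
β = Cov / Var(R_m) = 57.6680 / 38.4070 = 1.5015
E(R) = R_f + β × MRP = 3.54% + 1.5015 × 4.28% = 9.97%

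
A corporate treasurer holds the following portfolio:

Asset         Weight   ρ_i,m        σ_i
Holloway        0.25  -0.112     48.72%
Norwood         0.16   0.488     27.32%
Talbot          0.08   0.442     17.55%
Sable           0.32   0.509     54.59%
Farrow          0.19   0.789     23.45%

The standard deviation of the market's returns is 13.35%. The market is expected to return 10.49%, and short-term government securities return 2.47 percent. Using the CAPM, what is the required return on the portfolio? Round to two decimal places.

β_Holloway = -0.112 × 48.72% / 13.35% = -0.4087
β_Norwood = 0.488 × 27.32% / 13.35% = 0.9987
β_Talbot = 0.442 × 17.55% / 13.35% = 0.5811
β_Sable = 0.509 × 54.59% / 13.35% = 2.0814
β_Farrow = 0.789 × 23.45% / 13.35% = 1.3859
β_P = Σ w_i β_i = 0.25×-0.4087 + 0.16×0.9987 + 0.08×0.5811 + 0.32×2.0814 + 0.19×1.3859 = 1.0335
MRP = 10.49% − 2.47% = 8.02%
E(R_P) = R_f + β_P × MRP = 2.47% + 1.0335 × 8.02% = 10.76%

10.76%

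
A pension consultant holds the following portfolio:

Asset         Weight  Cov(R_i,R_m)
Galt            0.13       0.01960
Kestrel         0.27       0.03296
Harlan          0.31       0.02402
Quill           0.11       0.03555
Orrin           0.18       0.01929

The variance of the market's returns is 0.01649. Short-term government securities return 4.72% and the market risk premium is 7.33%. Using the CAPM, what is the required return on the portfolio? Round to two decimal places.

16.40%

β_Galt = 0.01960 / 0.01649 = 1.1886
β_Kestrel = 0.03296 / 0.01649 = 1.9988
β_Harlan = 0.02402 / 0.01649 = 1.4566
β_Quill = 0.03555 / 0.01649 = 2.1559
β_Orrin = 0.01929 / 0.01649 = 1.1698
β_P = Σ w_i β_i = 0.13×1.1886 + 0.27×1.9988 + 0.31×1.4566 + 0.11×2.1559 + 0.18×1.1698 = 1.5935
E(R_P) = R_f + β_P × MRP = 4.72% + 1.5935 × 7.33% = 16.40%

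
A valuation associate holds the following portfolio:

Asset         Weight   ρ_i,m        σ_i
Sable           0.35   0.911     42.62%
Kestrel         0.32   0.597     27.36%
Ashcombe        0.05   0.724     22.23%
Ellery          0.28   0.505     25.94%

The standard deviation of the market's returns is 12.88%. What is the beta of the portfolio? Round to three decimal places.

1.808

β_Sable = 0.911 × 42.62% / 12.88% = 3.0145
β_Kestrel = 0.597 × 27.36% / 12.88% = 1.2682
β_Ashcombe = 0.724 × 22.23% / 12.88% = 1.2496
β_Ellery = 0.505 × 25.94% / 12.88% = 1.0171
β_P = Σ w_i β_i = 0.35×3.0145 + 0.32×1.2682 + 0.05×1.2496 + 0.28×1.0171 = 1.8082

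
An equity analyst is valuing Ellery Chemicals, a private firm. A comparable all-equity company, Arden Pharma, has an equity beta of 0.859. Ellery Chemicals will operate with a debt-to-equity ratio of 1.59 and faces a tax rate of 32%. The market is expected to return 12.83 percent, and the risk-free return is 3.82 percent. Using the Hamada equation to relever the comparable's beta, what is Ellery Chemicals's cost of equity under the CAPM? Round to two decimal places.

19.93%

β_L = β_U × [1 + (1 − t)(D/E)] = 0.859 × [1 + (1 − 0.32) × 1.59]
    = 0.859 × [1 + 0.68 × 1.59] = 0.859 × 2.0812 = 1.7878
MRP = 12.83% − 3.82% = 9.01%
E(R) = R_f + β_L × MRP = 3.82% + 1.7878 × 9.01% = 19.93%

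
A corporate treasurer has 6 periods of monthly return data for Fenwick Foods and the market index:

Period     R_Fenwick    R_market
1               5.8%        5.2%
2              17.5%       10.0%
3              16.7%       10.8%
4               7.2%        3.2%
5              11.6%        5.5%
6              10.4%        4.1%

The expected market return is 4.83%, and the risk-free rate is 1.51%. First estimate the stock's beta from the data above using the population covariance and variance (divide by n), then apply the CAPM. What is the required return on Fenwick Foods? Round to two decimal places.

5.99%

Mean R_i = (5.8 + 17.5 + 16.7 + 7.2 + 11.6 + 10.4) / 6 = 11.5333%
Mean R_m = (5.2 + 10.0 + 10.8 + 3.2 + 5.5 + 4.1) / 6 = 6.4667%
Σ(R_i − R̄_i)(R_m − R̄_m) = 67.5067  ⇒  Cov = 67.5067 / 6 = 11.2511
Σ(R_m − R̄_m)² = 50.0733  ⇒  Var(R_m) = 50.0733 / 6 = 8.3456
β = Cov / Var(R_m) = 11.2511 / 8.3456 = 1.3481
MRP = 4.83% − 1.51% = 3.32%
E(R) = R_f + β × MRP = 1.51% + 1.3481 × 3.32% = 5.99%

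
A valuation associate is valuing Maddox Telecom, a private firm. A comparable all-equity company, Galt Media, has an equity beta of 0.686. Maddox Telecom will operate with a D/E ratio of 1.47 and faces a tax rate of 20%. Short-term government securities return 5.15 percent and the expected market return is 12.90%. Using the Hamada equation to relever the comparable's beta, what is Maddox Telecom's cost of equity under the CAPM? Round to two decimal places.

16.72%

β_L = β_U × [1 + (1 − t)(D/E)] = 0.686 × [1 + (1 − 0.20) × 1.47]
    = 0.686 × [1 + 0.80 × 1.47] = 0.686 × 2.1760 = 1.4927
MRP = 12.90% − 5.15% = 7.75%
E(R) = R_f + β_L × MRP = 5.15% + 1.4927 × 7.75% = 16.72%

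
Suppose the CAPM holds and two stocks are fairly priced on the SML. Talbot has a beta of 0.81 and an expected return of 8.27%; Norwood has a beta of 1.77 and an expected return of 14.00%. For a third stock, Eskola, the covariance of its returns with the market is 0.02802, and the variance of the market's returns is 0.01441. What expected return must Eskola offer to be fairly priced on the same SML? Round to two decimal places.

MRP = (14.00% − 8.27%) / (1.77 − 0.81) = 5.9688%
R_f = 8.27% − 0.81 × 5.9688% = 3.4353%
β_Eskola = Cov / Var(R_m) = 0.02802 / 0.01441 = 1.9445
E(R_Eskola) = R_f + β × MRP = 3.4353% + 1.9445 × 5.9688% = 15.04%

15.04%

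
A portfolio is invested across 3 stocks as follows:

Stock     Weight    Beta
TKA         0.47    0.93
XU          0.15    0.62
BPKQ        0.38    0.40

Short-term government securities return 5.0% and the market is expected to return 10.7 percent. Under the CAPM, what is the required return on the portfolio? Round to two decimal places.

8.89%

β_P = Σ w_i β_i = 0.47×0.93 + 0.15×0.62 + 0.38×0.40 = 0.6821
MRP = 10.7% − 5.0% = 5.70%
E(R_P) = R_f + β_P × MRP = 5.0% + 0.6821 × 5.7% = 8.89%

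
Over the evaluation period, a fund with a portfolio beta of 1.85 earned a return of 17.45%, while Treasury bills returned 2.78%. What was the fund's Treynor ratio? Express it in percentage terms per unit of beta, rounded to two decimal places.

7.93%

Treynor = (R_P − R_f) / β_P = (17.45% − 2.78%) / 1.8500 = 14.67% / 1.8500 = 7.93%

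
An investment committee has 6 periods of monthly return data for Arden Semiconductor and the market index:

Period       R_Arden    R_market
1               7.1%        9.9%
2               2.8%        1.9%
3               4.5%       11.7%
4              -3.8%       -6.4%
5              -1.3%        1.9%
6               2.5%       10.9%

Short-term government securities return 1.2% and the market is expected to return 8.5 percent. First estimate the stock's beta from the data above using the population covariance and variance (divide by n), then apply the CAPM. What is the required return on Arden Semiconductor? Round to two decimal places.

4.62%

Mean R_i = (7.1 + 2.8 + 4.5 − 3.8 − 1.3 + 2.5) / 6 = 1.9667%
Mean R_m = (9.9 + 1.9 + 11.7 − 6.4 + 1.9 + 10.9) / 6 = 4.9833%
Σ(R_i − R̄_i)(R_m − R̄_m) = 118.5567  ⇒  Cov = 118.5567 / 6 = 19.7595
Σ(R_m − R̄_m)² = 252.8883  ⇒  Var(R_m) = 252.8883 / 6 = 42.1481
β = Cov / Var(R_m) = 19.7595 / 42.1481 = 0.4688
MRP = 8.5% − 1.2% = 7.30%
E(R) = R_f + β × MRP = 1.2% + 0.4688 × 7.3% = 4.62%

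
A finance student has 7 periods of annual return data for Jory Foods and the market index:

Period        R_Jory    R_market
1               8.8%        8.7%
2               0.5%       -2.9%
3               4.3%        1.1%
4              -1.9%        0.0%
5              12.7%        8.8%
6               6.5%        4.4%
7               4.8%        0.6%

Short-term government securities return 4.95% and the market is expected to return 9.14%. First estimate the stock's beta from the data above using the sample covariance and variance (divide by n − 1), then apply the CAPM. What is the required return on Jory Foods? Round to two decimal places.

9.01%

Mean R_i = (8.8 + 0.5 + 4.3 − 1.9 + 12.7 + 6.5 + 4.8) / 7 = 5.1000%
Mean R_m = (8.7 − 2.9 + 1.1 + 0.0 + 8.8 + 4.4 + 0.6) / 7 = 2.9571%
Σ(R_i − R̄_i)(R_m − R̄_m) = 117.5100  ⇒  Cov = 117.5100 / 6 = 19.5850
Σ(R_m − R̄_m)² = 121.2571  ⇒  Var(R_m) = 121.2571 / 6 = 20.2095
β = Cov / Var(R_m) = 19.5850 / 20.2095 = 0.9691
MRP = 9.14% − 4.95% = 4.19%
E(R) = R_f + β × MRP = 4.95% + 0.9691 × 4.19% = 9.01%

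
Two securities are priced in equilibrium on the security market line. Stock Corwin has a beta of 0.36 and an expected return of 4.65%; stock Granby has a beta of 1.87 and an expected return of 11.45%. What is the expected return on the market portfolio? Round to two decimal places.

Both satisfy E(R) = R_f + β·MRP, so the slope of the SML is
MRP = (11.45% − 4.65%) / (1.87 − 0.36) = 6.80% / 1.51 = 4.5033%
R_f = E(R_Corwin) − β_Corwin·MRP = 4.65% − 0.36 × 4.5033% = 3.0288%
E(R_m) = R_f + MRP = 3.0288% + 4.5033% = 7.53%

7.53%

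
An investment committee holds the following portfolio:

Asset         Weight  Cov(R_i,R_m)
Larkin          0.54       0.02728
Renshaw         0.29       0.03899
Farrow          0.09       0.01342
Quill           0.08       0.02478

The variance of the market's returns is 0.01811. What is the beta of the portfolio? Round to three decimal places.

1.614

β_Larkin = 0.02728 / 0.01811 = 1.5064
β_Renshaw = 0.03899 / 0.01811 = 2.1530
β_Farrow = 0.01342 / 0.01811 = 0.7410
β_Quill = 0.02478 / 0.01811 = 1.3683
β_P = Σ w_i β_i = 0.54×1.5064 + 0.29×2.1530 + 0.09×0.7410 + 0.08×1.3683 = 1.6140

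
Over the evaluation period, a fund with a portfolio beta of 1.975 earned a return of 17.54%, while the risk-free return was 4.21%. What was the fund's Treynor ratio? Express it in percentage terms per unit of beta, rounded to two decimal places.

6.75%

Treynor = (R_P − R_f) / β_P = (17.54% − 4.21%) / 1.9750 = 13.33% / 1.9750 = 6.75%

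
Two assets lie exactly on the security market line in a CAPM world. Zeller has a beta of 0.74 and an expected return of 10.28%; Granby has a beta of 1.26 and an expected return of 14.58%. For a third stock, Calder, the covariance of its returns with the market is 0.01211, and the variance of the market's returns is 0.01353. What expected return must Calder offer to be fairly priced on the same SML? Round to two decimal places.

11.56%

MRP = (14.58% − 10.28%) / (1.26 − 0.74) = 8.2692%
R_f = 10.28% − 0.74 × 8.2692% = 4.1608%
β_Calder = Cov / Var(R_m) = 0.01211 / 0.01353 = 0.8950
E(R_Calder) = R_f + β × MRP = 4.1608% + 0.8950 × 8.2692% = 11.56%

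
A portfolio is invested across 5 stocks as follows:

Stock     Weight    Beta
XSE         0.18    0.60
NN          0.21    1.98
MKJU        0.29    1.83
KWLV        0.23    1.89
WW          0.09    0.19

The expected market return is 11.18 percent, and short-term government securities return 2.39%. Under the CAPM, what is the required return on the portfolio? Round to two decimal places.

15.63%

β_P = Σ w_i β_i = 0.18×0.60 + 0.21×1.98 + 0.29×1.83 + 0.23×1.89 + 0.09×0.19 = 1.5063
MRP = 11.18% − 2.39% = 8.79%
E(R_P) = R_f + β_P × MRP = 2.39% + 1.5063 × 8.79% = 15.63%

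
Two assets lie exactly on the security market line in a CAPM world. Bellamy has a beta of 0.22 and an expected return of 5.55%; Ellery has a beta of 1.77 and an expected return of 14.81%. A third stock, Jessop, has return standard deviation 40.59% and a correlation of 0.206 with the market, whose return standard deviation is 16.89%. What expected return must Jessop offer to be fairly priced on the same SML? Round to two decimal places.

MRP = (14.81% − 5.55%) / (1.77 − 0.22) = 5.9742%
R_f = 5.55% − 0.22 × 5.9742% = 4.2357%
β_Jessop = ρ·σ_i/σ_m = 0.206 × 40.59 / 16.89 = 0.4951
E(R_Jessop) = R_f + β × MRP = 4.2357% + 0.4951 × 5.9742% = 7.19%

7.19%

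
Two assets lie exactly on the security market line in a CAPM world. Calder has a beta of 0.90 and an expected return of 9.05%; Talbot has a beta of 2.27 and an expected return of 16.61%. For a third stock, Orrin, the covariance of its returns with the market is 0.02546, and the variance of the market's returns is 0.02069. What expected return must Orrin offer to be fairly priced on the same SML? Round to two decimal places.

10.87%

MRP = (16.61% − 9.05%) / (2.27 − 0.90) = 5.5182%
R_f = 9.05% − 0.90 × 5.5182% = 4.0836%
β_Orrin = Cov / Var(R_m) = 0.02546 / 0.02069 = 1.2305
E(R_Orrin) = R_f + β × MRP = 4.0836% + 1.2305 × 5.5182% = 10.87%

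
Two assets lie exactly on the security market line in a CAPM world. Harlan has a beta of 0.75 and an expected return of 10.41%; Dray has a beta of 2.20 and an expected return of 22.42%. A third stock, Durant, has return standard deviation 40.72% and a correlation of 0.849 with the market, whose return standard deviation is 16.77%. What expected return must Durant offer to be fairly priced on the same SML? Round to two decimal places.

21.27%

MRP = (22.42% − 10.41%) / (2.20 − 0.75) = 8.2828%
R_f = 10.41% − 0.75 × 8.2828% = 4.1979%
β_Durant = ρ·σ_i/σ_m = 0.849 × 40.72 / 16.77 = 2.0615
E(R_Durant) = R_f + β × MRP = 4.1979% + 2.0615 × 8.2828% = 21.27%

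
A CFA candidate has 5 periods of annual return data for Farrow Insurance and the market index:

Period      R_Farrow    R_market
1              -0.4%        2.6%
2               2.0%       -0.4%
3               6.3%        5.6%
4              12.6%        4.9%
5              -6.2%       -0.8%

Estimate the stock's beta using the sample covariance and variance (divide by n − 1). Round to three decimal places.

Mean R_i = (-0.4 + 2.0 + 6.3 + 12.6 − 6.2) / 5 = 2.8600%
Mean R_m = (2.6 − 0.4 + 5.6 + 4.9 − 0.8) / 5 = 2.3800%
Σ(R_i − R̄_i)(R_m − R̄_m) = 66.1060  ⇒  Cov = 66.1060 / 4 = 16.5265
Σ(R_m − R̄_m)² = 34.6080  ⇒  Var(R_m) = 34.6080 / 4 = 8.6520
β = Cov / Var(R_m) = 16.5265 / 8.6520 = 1.9101

1.910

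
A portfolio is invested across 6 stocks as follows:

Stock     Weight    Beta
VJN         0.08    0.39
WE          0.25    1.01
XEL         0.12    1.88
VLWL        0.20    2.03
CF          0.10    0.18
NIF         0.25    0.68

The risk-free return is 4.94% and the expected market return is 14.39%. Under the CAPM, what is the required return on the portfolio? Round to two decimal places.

β_P = Σ w_i β_i = 0.08×0.39 + 0.25×1.01 + 0.12×1.88 + 0.20×2.03 + 0.10×0.18 + 0.25×0.68 = 1.1033
MRP = 14.39% − 4.94% = 9.45%
E(R_P) = R_f + β_P × MRP = 4.94% + 1.1033 × 9.45% = 15.37%

15.37%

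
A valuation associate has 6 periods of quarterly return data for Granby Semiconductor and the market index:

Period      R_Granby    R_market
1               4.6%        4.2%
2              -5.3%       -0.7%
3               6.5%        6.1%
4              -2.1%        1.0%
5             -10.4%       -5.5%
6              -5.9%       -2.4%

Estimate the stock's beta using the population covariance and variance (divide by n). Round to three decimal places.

Mean R_i = (4.6 − 5.3 + 6.5 − 2.1 − 10.4 − 5.9) / 6 = -2.1000%
Mean R_m = (4.2 − 0.7 + 6.1 + 1.0 − 5.5 − 2.4) / 6 = 0.4500%
Σ(R_i − R̄_i)(R_m − R̄_m) = 137.6100  ⇒  Cov = 137.6100 / 6 = 22.9350
Σ(R_m − R̄_m)² = 91.1350  ⇒  Var(R_m) = 91.1350 / 6 = 15.1892
β = Cov / Var(R_m) = 22.9350 / 15.1892 = 1.5100

1.510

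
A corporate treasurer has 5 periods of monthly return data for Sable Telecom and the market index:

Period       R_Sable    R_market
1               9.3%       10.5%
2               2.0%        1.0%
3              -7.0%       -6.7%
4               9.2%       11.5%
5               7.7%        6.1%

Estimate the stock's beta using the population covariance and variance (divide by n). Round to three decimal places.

0.907

Mean R_i = (9.3 + 2.0 − 7.0 + 9.2 + 7.7) / 5 = 4.2400%
Mean R_m = (10.5 + 1.0 − 6.7 + 11.5 + 6.1) / 5 = 4.4800%
Σ(R_i − R̄_i)(R_m − R̄_m) = 204.3440  ⇒  Cov = 204.3440 / 5 = 40.8688
Σ(R_m − R̄_m)² = 225.2480  ⇒  Var(R_m) = 225.2480 / 5 = 45.0496
β = Cov / Var(R_m) = 40.8688 / 45.0496 = 0.9072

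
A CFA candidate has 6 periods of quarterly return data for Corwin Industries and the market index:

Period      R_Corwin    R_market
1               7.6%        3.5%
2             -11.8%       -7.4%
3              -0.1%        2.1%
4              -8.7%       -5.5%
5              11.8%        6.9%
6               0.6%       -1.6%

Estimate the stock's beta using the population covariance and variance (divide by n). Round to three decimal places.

Mean R_i = (7.6 − 11.8 − 0.1 − 8.7 + 11.8 + 0.6) / 6 = -0.1000%
Mean R_m = (3.5 − 7.4 + 2.1 − 5.5 + 6.9 − 1.6) / 6 = -0.3333%
Σ(R_i − R̄_i)(R_m − R̄_m) = 241.8200  ⇒  Cov = 241.8200 / 6 = 40.3033
Σ(R_m − R̄_m)² = 151.1733  ⇒  Var(R_m) = 151.1733 / 6 = 25.1956
β = Cov / Var(R_m) = 40.3033 / 25.1956 = 1.5996

1.600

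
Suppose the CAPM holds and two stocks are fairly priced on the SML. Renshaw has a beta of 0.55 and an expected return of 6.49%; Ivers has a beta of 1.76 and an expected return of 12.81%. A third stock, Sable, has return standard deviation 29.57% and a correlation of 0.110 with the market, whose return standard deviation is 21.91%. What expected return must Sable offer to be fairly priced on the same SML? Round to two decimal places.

MRP = (12.81% − 6.49%) / (1.76 − 0.55) = 5.2231%
R_f = 6.49% − 0.55 × 5.2231% = 3.6173%
β_Sable = ρ·σ_i/σ_m = 0.110 × 29.57 / 21.91 = 0.1485
E(R_Sable) = R_f + β × MRP = 3.6173% + 0.1485 × 5.2231% = 4.39%

4.39%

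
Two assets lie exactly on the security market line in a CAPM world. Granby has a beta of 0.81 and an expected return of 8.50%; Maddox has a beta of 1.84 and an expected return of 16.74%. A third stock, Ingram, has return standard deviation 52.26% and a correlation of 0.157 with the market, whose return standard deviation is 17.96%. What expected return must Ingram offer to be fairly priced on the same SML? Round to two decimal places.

MRP = (16.74% − 8.50%) / (1.84 − 0.81) = 8.0000%
R_f = 8.50% − 0.81 × 8.0000% = 2.0200%
β_Ingram = ρ·σ_i/σ_m = 0.157 × 52.26 / 17.96 = 0.4568
E(R_Ingram) = R_f + β × MRP = 2.0200% + 0.4568 × 8.0000% = 5.67%

5.67%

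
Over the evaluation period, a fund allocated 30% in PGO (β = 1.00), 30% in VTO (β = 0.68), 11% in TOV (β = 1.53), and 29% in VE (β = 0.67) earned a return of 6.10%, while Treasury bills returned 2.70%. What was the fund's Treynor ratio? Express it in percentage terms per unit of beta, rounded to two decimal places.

β_P = 0.30×1.00 + 0.30×0.68 + 0.11×1.53 + 0.29×0.67 = 0.8666
Treynor = (R_P − R_f) / β_P = (6.10% − 2.70%) / 0.8666 = 3.40% / 0.8666 = 3.92%

3.92%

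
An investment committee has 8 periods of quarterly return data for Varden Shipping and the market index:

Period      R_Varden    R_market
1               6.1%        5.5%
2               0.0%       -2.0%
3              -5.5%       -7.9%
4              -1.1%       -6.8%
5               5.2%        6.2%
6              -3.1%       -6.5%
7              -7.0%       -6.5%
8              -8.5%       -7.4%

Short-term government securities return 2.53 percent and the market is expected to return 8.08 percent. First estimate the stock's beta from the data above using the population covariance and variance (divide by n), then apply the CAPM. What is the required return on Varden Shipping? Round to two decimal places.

Mean R_i = (6.1 + 0.0 − 5.5 − 1.1 + 5.2 − 3.1 − 7.0 − 8.5) / 8 = -1.7375%
Mean R_m = (5.5 − 2.0 − 7.9 − 6.8 + 6.2 − 6.5 − 6.5 − 7.4) / 8 = -3.1750%
Σ(R_i − R̄_i)(R_m − R̄_m) = 201.1375  ⇒  Cov = 201.1375 / 8 = 25.1422
Σ(R_m − R̄_m)² = 239.9550  ⇒  Var(R_m) = 239.9550 / 8 = 29.9944
β = Cov / Var(R_m) = 25.1422 / 29.9944 = 0.8382
MRP = 8.08% − 2.53% = 5.55%
E(R) = R_f + β × MRP = 2.53% + 0.8382 × 5.55% = 7.18%

7.18%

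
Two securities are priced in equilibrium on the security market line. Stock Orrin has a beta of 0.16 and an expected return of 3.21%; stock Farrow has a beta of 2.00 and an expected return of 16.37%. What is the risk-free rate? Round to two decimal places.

Both satisfy E(R) = R_f + β·MRP, so the slope of the SML is
MRP = (16.37% − 3.21%) / (2.00 − 0.16) = 13.16% / 1.84 = 7.1522%
R_f = E(R_Orrin) − β_Orrin·MRP = 3.21% − 0.16 × 7.1522% = 2.0656%

2.07%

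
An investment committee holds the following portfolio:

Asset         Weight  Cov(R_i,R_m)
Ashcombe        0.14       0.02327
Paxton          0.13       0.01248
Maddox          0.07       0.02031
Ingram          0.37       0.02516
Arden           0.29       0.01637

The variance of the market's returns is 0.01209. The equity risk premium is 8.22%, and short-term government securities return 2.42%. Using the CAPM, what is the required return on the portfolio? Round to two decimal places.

β_Ashcombe = 0.02327 / 0.01209 = 1.9247
β_Paxton = 0.01248 / 0.01209 = 1.0323
β_Maddox = 0.02031 / 0.01209 = 1.6799
β_Ingram = 0.02516 / 0.01209 = 2.0811
β_Arden = 0.01637 / 0.01209 = 1.3540
β_P = Σ w_i β_i = 0.14×1.9247 + 0.13×1.0323 + 0.07×1.6799 + 0.37×2.0811 + 0.29×1.3540 = 1.6839
E(R_P) = R_f + β_P × MRP = 2.42% + 1.6839 × 8.22% = 16.26%

16.26%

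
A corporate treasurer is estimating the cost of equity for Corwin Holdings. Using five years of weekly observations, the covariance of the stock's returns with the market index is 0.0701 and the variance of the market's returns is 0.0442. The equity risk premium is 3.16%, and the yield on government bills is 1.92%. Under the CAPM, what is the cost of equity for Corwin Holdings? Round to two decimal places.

6.93%

β = Cov(R_i, R_m) / Var(R_m) = 0.0701 / 0.0442 = 1.5860
E(R) = R_f + β × MRP = 1.92% + 1.5860 × 3.16% = 6.93%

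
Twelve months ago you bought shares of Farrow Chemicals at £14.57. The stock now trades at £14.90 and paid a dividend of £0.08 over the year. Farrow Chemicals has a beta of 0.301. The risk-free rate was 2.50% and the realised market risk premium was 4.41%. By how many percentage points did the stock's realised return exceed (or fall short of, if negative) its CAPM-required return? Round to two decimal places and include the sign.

-1.01%

Realised HPR = (P1 + D1 − P0) / P0 = (14.90 + 0.08 − 14.57) / 14.57 = 0.41 / 14.57 = 2.8140%
CAPM required = R_f + β·MRP = 2.50% + 0.301 × 4.41% = 3.82741%
α = realised − required = 2.8140% − 3.82741% = -1.01%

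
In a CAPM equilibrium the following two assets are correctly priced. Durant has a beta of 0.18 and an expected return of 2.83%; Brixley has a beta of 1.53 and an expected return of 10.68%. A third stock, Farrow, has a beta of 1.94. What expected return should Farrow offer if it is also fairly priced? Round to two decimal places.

MRP (SML slope) = (10.68% − 2.83%) / (1.53 − 0.18) = 7.85% / 1.35 = 5.8148%
R_f (intercept) = 2.83% − 0.18 × 5.8148% = 1.7833%
E(R_Farrow) = R_f + β × MRP = 1.7833% + 1.94 × 5.8148% = 13.06%

13.06%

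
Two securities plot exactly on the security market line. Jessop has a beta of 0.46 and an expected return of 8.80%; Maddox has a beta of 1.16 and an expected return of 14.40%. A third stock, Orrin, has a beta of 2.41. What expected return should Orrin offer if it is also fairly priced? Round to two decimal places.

MRP (SML slope) = (14.40% − 8.80%) / (1.16 − 0.46) = 5.60% / 0.70 = 8.0000%
R_f (intercept) = 8.80% − 0.46 × 8.0000% = 5.1200%
E(R_Orrin) = R_f + β × MRP = 5.1200% + 2.41 × 8.0000% = 24.40%

24.40%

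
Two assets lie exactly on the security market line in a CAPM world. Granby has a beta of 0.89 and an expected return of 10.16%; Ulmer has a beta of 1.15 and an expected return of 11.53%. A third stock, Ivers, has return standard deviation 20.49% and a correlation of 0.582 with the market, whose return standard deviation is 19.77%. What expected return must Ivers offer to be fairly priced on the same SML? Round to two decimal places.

MRP = (11.53% − 10.16%) / (1.15 − 0.89) = 5.2692%
R_f = 10.16% − 0.89 × 5.2692% = 5.4704%
β_Ivers = ρ·σ_i/σ_m = 0.582 × 20.49 / 19.77 = 0.6032
E(R_Ivers) = R_f + β × MRP = 5.4704% + 0.6032 × 5.2692% = 8.65%

8.65%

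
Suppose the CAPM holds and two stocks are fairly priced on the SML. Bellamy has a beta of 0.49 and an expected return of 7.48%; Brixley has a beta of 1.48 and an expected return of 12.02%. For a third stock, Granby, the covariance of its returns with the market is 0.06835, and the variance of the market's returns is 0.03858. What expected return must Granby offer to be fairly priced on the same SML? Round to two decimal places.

13.36%

MRP = (12.02% − 7.48%) / (1.48 − 0.49) = 4.5859%
R_f = 7.48% − 0.49 × 4.5859% = 5.2329%
β_Granby = Cov / Var(R_m) = 0.06835 / 0.03858 = 1.7716
E(R_Granby) = R_f + β × MRP = 5.2329% + 1.7716 × 4.5859% = 13.36%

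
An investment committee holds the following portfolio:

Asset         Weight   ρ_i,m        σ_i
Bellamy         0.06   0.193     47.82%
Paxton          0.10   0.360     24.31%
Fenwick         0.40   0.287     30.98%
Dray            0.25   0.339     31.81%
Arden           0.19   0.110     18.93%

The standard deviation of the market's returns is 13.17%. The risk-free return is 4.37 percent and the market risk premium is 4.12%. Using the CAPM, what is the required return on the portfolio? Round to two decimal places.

β_Bellamy = 0.193 × 47.82% / 13.17% = 0.7008
β_Paxton = 0.360 × 24.31% / 13.17% = 0.6645
β_Fenwick = 0.287 × 30.98% / 13.17% = 0.6751
β_Dray = 0.339 × 31.81% / 13.17% = 0.8188
β_Arden = 0.110 × 18.93% / 13.17% = 0.1581
β_P = Σ w_i β_i = 0.06×0.7008 + 0.10×0.6645 + 0.40×0.6751 + 0.25×0.8188 + 0.19×0.1581 = 0.6133
E(R_P) = R_f + β_P × MRP = 4.37% + 0.6133 × 4.12% = 6.90%

6.90%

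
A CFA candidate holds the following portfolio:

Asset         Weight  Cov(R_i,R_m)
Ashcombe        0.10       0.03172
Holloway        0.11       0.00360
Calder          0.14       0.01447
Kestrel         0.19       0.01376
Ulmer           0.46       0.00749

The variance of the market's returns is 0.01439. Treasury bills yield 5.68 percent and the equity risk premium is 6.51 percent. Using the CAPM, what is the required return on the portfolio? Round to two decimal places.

10.95%

β_Ashcombe = 0.03172 / 0.01439 = 2.2043
β_Holloway = 0.00360 / 0.01439 = 0.2502
β_Calder = 0.01447 / 0.01439 = 1.0056
β_Kestrel = 0.01376 / 0.01439 = 0.9562
β_Ulmer = 0.00749 / 0.01439 = 0.5205
β_P = Σ w_i β_i = 0.10×2.2043 + 0.11×0.2502 + 0.14×1.0056 + 0.19×0.9562 + 0.46×0.5205 = 0.8098
E(R_P) = R_f + β_P × MRP = 5.68% + 0.8098 × 6.51% = 10.95%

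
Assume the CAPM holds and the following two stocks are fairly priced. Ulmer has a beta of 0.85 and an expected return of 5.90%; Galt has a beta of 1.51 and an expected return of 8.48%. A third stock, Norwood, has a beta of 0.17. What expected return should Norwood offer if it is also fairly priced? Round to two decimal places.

MRP (SML slope) = (8.48% − 5.90%) / (1.51 − 0.85) = 2.58% / 0.66 = 3.9091%
R_f (intercept) = 5.90% − 0.85 × 3.9091% = 2.5773%
E(R_Norwood) = R_f + β × MRP = 2.5773% + 0.17 × 3.9091% = 3.24%

3.24%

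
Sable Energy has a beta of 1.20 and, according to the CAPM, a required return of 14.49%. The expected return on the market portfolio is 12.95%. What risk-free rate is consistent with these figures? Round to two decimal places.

E(R) = R_f + β(E(R_m) − R_f) = R_f(1 − β) + β·E(R_m)
14.49% = R_f × (1 − 1.20) + 1.20 × 12.95%
14.49% = R_f × -0.20 + 15.5400%
R_f = (14.49% − 15.5400%) / -0.20 = 5.25%

5.25%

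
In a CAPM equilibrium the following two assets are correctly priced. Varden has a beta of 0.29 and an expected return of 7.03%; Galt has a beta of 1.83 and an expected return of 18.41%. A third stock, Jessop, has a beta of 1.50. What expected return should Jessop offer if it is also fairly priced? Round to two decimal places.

15.97%

MRP (SML slope) = (18.41% − 7.03%) / (1.83 − 0.29) = 11.38% / 1.54 = 7.3896%
R_f (intercept) = 7.03% − 0.29 × 7.3896% = 4.8870%
E(R_Jessop) = R_f + β × MRP = 4.8870% + 1.50 × 7.3896% = 15.97%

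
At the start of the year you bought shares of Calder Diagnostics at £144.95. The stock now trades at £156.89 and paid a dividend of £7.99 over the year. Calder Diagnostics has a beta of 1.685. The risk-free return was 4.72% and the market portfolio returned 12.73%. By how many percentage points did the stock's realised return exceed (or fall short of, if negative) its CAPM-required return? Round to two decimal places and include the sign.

Realised HPR = (P1 + D1 − P0) / P0 = (156.89 + 7.99 − 144.95) / 144.95 = 19.93 / 144.95 = 13.7496%
MRP = 12.73% − 4.72% = 8.01%
CAPM required = R_f + β·MRP = 4.72% + 1.685 × 8.01% = 18.21685%
α = realised − required = 13.7496% − 18.21685% = -4.47%

-4.47%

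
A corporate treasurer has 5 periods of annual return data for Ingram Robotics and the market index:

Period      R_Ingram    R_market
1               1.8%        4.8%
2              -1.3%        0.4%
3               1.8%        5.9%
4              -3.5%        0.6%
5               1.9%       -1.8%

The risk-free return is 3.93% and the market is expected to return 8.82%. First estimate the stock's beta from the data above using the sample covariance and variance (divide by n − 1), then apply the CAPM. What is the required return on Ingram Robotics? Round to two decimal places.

5.31%

Mean R_i = (1.8 − 1.3 + 1.8 − 3.5 + 1.9) / 5 = 0.1400%
Mean R_m = (4.8 + 0.4 + 5.9 + 0.6 − 1.8) / 5 = 1.9800%
Σ(R_i − R̄_i)(R_m − R̄_m) = 11.8340  ⇒  Cov = 11.8340 / 4 = 2.9585
Σ(R_m − R̄_m)² = 42.0080  ⇒  Var(R_m) = 42.0080 / 4 = 10.5020
β = Cov / Var(R_m) = 2.9585 / 10.5020 = 0.2817
MRP = 8.82% − 3.93% = 4.89%
E(R) = R_f + β × MRP = 3.93% + 0.2817 × 4.89% = 5.31%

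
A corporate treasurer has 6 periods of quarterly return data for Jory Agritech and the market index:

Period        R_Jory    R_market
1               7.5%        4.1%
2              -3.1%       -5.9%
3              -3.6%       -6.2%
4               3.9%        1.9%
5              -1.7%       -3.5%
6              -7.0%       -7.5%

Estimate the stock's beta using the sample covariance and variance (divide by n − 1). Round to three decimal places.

1.109

Mean R_i = (7.5 − 3.1 − 3.6 + 3.9 − 1.7 − 7.0) / 6 = -0.6667%
Mean R_m = (4.1 − 5.9 − 6.2 + 1.9 − 3.5 − 7.5) / 6 = -2.8500%
Σ(R_i − R̄_i)(R_m − R̄_m) = 125.8200  ⇒  Cov = 125.8200 / 5 = 25.1640
Σ(R_m − R̄_m)² = 113.4350  ⇒  Var(R_m) = 113.4350 / 5 = 22.6870
β = Cov / Var(R_m) = 25.1640 / 22.6870 = 1.1092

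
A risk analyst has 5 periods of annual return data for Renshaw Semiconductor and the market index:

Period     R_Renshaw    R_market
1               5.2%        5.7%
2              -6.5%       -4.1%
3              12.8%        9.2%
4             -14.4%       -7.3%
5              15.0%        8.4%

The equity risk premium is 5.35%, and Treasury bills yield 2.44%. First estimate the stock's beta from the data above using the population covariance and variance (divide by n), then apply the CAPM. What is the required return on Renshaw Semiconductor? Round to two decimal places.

Mean R_i = (5.2 − 6.5 + 12.8 − 14.4 + 15.0) / 5 = 2.4200%
Mean R_m = (5.7 − 4.1 + 9.2 − 7.3 + 8.4) / 5 = 2.3800%
Σ(R_i − R̄_i)(R_m − R̄_m) = 376.3720  ⇒  Cov = 376.3720 / 5 = 75.2744
Σ(R_m − R̄_m)² = 229.4680  ⇒  Var(R_m) = 229.4680 / 5 = 45.8936
β = Cov / Var(R_m) = 75.2744 / 45.8936 = 1.6402
E(R) = R_f + β × MRP = 2.44% + 1.6402 × 5.35% = 11.22%

11.22%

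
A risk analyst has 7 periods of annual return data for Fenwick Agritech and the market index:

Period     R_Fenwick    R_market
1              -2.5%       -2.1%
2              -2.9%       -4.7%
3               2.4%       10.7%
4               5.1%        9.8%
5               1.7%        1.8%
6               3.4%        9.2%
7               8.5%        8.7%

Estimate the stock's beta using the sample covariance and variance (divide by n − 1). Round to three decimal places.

Mean R_i = (-2.5 − 2.9 + 2.4 + 5.1 + 1.7 + 3.4 + 8.5) / 7 = 2.2429%
Mean R_m = (-2.1 − 4.7 + 10.7 + 9.8 + 1.8 + 9.2 + 8.7) / 7 = 4.7714%
Σ(R_i − R̄_i)(R_m − R̄_m) = 127.9186  ⇒  Cov = 127.9186 / 6 = 21.3198
Σ(R_m − R̄_m)² = 241.2343  ⇒  Var(R_m) = 241.2343 / 6 = 40.2057
β = Cov / Var(R_m) = 21.3198 / 40.2057 = 0.5303

0.530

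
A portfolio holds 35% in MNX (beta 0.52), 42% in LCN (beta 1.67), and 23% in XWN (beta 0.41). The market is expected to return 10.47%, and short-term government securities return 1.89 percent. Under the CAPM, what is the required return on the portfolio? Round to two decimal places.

β_P = Σ w_i β_i = 0.35×0.52 + 0.42×1.67 + 0.23×0.41 = 0.9777
MRP = 10.47% − 1.89% = 8.58%
E(R_P) = R_f + β_P × MRP = 1.89% + 0.9777 × 8.58% = 10.28%

10.28%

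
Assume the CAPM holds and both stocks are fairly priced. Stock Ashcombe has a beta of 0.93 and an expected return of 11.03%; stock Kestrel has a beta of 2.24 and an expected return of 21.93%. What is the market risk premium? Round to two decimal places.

8.32%

Both satisfy E(R) = R_f + β·MRP, so the slope of the SML is
MRP = (21.93% − 11.03%) / (2.24 − 0.93) = 10.90% / 1.31 = 8.3206%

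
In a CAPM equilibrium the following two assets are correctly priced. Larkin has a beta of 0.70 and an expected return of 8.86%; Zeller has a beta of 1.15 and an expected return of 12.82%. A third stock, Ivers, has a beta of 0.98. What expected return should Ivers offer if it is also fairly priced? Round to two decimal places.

MRP (SML slope) = (12.82% − 8.86%) / (1.15 − 0.70) = 3.96% / 0.45 = 8.8000%
R_f (intercept) = 8.86% − 0.70 × 8.8000% = 2.7000%
E(R_Ivers) = R_f + β × MRP = 2.7000% + 0.98 × 8.8000% = 11.32%

11.32%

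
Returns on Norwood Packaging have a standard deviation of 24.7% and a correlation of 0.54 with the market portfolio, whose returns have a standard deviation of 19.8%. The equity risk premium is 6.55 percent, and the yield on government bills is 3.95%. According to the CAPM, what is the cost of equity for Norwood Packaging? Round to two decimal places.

8.36%

β = ρ × σ_i / σ_m = 0.54 × 24.7% / 19.8% = 0.6736
E(R) = 3.95% + 0.6736 × 6.55% = 8.36%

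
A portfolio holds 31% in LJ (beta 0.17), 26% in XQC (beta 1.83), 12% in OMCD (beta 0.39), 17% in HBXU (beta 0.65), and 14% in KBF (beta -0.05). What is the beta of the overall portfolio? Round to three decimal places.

β_P = Σ w_i β_i = 0.31×0.17 + 0.26×1.83 + 0.12×0.39 + 0.17×0.65 + 0.14×-0.05 = 0.6788

0.679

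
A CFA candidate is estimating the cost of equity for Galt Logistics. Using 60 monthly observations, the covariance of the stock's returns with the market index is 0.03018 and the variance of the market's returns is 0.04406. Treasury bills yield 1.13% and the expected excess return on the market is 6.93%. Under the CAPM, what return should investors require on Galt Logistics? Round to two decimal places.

5.88%

β = Cov(R_i, R_m) / Var(R_m) = 0.03018 / 0.04406 = 0.6850
E(R) = R_f + β × MRP = 1.13% + 0.6850 × 6.93% = 5.88%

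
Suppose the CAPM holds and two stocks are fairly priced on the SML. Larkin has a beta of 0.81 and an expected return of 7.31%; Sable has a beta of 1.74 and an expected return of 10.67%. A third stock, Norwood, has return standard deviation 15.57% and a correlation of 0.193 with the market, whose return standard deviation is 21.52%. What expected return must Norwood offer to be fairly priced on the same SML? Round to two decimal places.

4.89%

MRP = (10.67% − 7.31%) / (1.74 − 0.81) = 3.6129%
R_f = 7.31% − 0.81 × 3.6129% = 4.3836%
β_Norwood = ρ·σ_i/σ_m = 0.193 × 15.57 / 21.52 = 0.1396
E(R_Norwood) = R_f + β × MRP = 4.3836% + 0.1396 × 3.6129% = 4.89%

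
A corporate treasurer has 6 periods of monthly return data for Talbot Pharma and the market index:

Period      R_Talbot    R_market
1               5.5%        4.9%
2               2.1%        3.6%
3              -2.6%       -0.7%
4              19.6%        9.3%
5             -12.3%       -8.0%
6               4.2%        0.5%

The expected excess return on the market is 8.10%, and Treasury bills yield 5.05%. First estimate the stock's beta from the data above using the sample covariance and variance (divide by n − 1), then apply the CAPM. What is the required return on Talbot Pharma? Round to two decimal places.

Mean R_i = (5.5 + 2.1 − 2.6 + 19.6 − 12.3 + 4.2) / 6 = 2.7500%
Mean R_m = (4.9 + 3.6 − 0.7 + 9.3 − 8.0 + 0.5) / 6 = 1.6000%
Σ(R_i − R̄_i)(R_m − R̄_m) = 292.7100  ⇒  Cov = 292.7100 / 5 = 58.5420
Σ(R_m − R̄_m)² = 172.8400  ⇒  Var(R_m) = 172.8400 / 5 = 34.5680
β = Cov / Var(R_m) = 58.5420 / 34.5680 = 1.6935
E(R) = R_f + β × MRP = 5.05% + 1.6935 × 8.10% = 18.77%

18.77%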